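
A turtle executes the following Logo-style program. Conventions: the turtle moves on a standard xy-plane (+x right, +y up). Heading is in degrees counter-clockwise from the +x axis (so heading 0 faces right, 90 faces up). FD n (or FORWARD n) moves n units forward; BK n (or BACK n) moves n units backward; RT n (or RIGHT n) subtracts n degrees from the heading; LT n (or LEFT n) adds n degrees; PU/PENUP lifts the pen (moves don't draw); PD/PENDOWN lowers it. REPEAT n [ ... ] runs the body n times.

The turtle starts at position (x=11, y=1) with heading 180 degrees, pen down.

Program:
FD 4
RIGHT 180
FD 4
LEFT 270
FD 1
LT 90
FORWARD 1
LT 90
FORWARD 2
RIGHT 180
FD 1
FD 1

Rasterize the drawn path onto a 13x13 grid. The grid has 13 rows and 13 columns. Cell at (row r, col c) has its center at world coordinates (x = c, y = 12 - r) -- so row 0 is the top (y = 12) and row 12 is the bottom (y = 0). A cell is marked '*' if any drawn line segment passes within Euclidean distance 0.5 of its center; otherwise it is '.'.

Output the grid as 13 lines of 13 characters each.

Answer: .............
.............
.............
.............
.............
.............
.............
.............
.............
.............
............*
.......******
...........**

Derivation:
Segment 0: (11,1) -> (7,1)
Segment 1: (7,1) -> (11,1)
Segment 2: (11,1) -> (11,0)
Segment 3: (11,0) -> (12,0)
Segment 4: (12,0) -> (12,2)
Segment 5: (12,2) -> (12,1)
Segment 6: (12,1) -> (12,0)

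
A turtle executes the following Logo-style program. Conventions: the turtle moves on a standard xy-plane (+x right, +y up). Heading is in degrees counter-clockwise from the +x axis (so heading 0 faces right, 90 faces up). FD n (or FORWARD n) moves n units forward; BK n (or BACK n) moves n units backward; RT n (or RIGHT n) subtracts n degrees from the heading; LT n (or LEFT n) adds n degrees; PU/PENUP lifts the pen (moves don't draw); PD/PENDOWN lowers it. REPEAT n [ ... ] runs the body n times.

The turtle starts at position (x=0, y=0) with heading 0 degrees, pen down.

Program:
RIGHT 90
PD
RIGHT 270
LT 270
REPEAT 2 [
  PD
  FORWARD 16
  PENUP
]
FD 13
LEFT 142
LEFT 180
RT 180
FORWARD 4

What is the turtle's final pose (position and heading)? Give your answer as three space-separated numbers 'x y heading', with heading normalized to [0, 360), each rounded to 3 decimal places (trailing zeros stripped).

Executing turtle program step by step:
Start: pos=(0,0), heading=0, pen down
RT 90: heading 0 -> 270
PD: pen down
RT 270: heading 270 -> 0
LT 270: heading 0 -> 270
REPEAT 2 [
  -- iteration 1/2 --
  PD: pen down
  FD 16: (0,0) -> (0,-16) [heading=270, draw]
  PU: pen up
  -- iteration 2/2 --
  PD: pen down
  FD 16: (0,-16) -> (0,-32) [heading=270, draw]
  PU: pen up
]
FD 13: (0,-32) -> (0,-45) [heading=270, move]
LT 142: heading 270 -> 52
LT 180: heading 52 -> 232
RT 180: heading 232 -> 52
FD 4: (0,-45) -> (2.463,-41.848) [heading=52, move]
Final: pos=(2.463,-41.848), heading=52, 2 segment(s) drawn

Answer: 2.463 -41.848 52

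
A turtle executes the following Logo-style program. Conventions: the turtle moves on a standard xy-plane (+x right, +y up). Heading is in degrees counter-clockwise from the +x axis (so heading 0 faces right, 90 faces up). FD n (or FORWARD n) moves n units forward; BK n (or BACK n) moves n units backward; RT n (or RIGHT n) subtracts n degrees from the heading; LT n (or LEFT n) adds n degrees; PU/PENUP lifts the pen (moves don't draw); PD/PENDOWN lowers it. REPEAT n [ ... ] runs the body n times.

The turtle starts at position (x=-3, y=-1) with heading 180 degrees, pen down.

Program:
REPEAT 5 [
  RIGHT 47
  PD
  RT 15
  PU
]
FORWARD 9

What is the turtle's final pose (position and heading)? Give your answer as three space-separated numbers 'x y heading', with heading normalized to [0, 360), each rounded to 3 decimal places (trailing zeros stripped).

Executing turtle program step by step:
Start: pos=(-3,-1), heading=180, pen down
REPEAT 5 [
  -- iteration 1/5 --
  RT 47: heading 180 -> 133
  PD: pen down
  RT 15: heading 133 -> 118
  PU: pen up
  -- iteration 2/5 --
  RT 47: heading 118 -> 71
  PD: pen down
  RT 15: heading 71 -> 56
  PU: pen up
  -- iteration 3/5 --
  RT 47: heading 56 -> 9
  PD: pen down
  RT 15: heading 9 -> 354
  PU: pen up
  -- iteration 4/5 --
  RT 47: heading 354 -> 307
  PD: pen down
  RT 15: heading 307 -> 292
  PU: pen up
  -- iteration 5/5 --
  RT 47: heading 292 -> 245
  PD: pen down
  RT 15: heading 245 -> 230
  PU: pen up
]
FD 9: (-3,-1) -> (-8.785,-7.894) [heading=230, move]
Final: pos=(-8.785,-7.894), heading=230, 0 segment(s) drawn

Answer: -8.785 -7.894 230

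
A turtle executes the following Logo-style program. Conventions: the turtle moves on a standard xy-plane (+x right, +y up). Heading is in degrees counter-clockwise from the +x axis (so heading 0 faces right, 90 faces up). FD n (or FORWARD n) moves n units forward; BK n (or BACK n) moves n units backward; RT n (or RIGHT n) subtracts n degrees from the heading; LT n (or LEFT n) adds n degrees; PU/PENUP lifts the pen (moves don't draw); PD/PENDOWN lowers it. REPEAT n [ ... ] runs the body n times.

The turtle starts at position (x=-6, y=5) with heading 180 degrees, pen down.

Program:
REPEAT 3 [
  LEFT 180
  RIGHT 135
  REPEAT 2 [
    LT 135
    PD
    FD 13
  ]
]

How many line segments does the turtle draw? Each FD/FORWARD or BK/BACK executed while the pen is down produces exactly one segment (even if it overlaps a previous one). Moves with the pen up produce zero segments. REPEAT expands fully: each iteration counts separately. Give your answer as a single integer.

Executing turtle program step by step:
Start: pos=(-6,5), heading=180, pen down
REPEAT 3 [
  -- iteration 1/3 --
  LT 180: heading 180 -> 0
  RT 135: heading 0 -> 225
  REPEAT 2 [
    -- iteration 1/2 --
    LT 135: heading 225 -> 0
    PD: pen down
    FD 13: (-6,5) -> (7,5) [heading=0, draw]
    -- iteration 2/2 --
    LT 135: heading 0 -> 135
    PD: pen down
    FD 13: (7,5) -> (-2.192,14.192) [heading=135, draw]
  ]
  -- iteration 2/3 --
  LT 180: heading 135 -> 315
  RT 135: heading 315 -> 180
  REPEAT 2 [
    -- iteration 1/2 --
    LT 135: heading 180 -> 315
    PD: pen down
    FD 13: (-2.192,14.192) -> (7,5) [heading=315, draw]
    -- iteration 2/2 --
    LT 135: heading 315 -> 90
    PD: pen down
    FD 13: (7,5) -> (7,18) [heading=90, draw]
  ]
  -- iteration 3/3 --
  LT 180: heading 90 -> 270
  RT 135: heading 270 -> 135
  REPEAT 2 [
    -- iteration 1/2 --
    LT 135: heading 135 -> 270
    PD: pen down
    FD 13: (7,18) -> (7,5) [heading=270, draw]
    -- iteration 2/2 --
    LT 135: heading 270 -> 45
    PD: pen down
    FD 13: (7,5) -> (16.192,14.192) [heading=45, draw]
  ]
]
Final: pos=(16.192,14.192), heading=45, 6 segment(s) drawn
Segments drawn: 6

Answer: 6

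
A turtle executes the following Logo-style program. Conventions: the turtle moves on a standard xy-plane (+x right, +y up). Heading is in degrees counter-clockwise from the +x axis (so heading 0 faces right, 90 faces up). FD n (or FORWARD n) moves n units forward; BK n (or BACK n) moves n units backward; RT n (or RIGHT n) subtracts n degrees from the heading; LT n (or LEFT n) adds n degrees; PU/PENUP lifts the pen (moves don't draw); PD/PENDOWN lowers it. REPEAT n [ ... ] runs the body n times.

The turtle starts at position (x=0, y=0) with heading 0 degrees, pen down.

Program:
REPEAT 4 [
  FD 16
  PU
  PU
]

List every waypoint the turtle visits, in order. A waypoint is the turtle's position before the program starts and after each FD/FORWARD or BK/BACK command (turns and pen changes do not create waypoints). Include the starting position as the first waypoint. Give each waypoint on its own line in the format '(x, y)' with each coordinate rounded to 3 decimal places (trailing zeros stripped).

Answer: (0, 0)
(16, 0)
(32, 0)
(48, 0)
(64, 0)

Derivation:
Executing turtle program step by step:
Start: pos=(0,0), heading=0, pen down
REPEAT 4 [
  -- iteration 1/4 --
  FD 16: (0,0) -> (16,0) [heading=0, draw]
  PU: pen up
  PU: pen up
  -- iteration 2/4 --
  FD 16: (16,0) -> (32,0) [heading=0, move]
  PU: pen up
  PU: pen up
  -- iteration 3/4 --
  FD 16: (32,0) -> (48,0) [heading=0, move]
  PU: pen up
  PU: pen up
  -- iteration 4/4 --
  FD 16: (48,0) -> (64,0) [heading=0, move]
  PU: pen up
  PU: pen up
]
Final: pos=(64,0), heading=0, 1 segment(s) drawn
Waypoints (5 total):
(0, 0)
(16, 0)
(32, 0)
(48, 0)
(64, 0)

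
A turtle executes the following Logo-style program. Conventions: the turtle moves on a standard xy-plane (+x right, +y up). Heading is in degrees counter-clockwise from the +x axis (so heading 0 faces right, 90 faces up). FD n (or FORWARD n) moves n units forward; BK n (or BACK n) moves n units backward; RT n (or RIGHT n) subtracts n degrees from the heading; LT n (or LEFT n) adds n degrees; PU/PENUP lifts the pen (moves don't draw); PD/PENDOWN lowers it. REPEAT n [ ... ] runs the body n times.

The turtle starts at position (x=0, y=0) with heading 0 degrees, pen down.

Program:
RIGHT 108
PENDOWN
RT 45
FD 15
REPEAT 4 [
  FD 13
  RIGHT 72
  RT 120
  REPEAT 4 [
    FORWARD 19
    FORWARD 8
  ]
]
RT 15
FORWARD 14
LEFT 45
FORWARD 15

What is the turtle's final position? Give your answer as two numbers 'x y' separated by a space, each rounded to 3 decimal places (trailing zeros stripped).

Answer: -36.363 37.93

Derivation:
Executing turtle program step by step:
Start: pos=(0,0), heading=0, pen down
RT 108: heading 0 -> 252
PD: pen down
RT 45: heading 252 -> 207
FD 15: (0,0) -> (-13.365,-6.81) [heading=207, draw]
REPEAT 4 [
  -- iteration 1/4 --
  FD 13: (-13.365,-6.81) -> (-24.948,-12.712) [heading=207, draw]
  RT 72: heading 207 -> 135
  RT 120: heading 135 -> 15
  REPEAT 4 [
    -- iteration 1/4 --
    FD 19: (-24.948,-12.712) -> (-6.596,-7.794) [heading=15, draw]
    FD 8: (-6.596,-7.794) -> (1.132,-5.724) [heading=15, draw]
    -- iteration 2/4 --
    FD 19: (1.132,-5.724) -> (19.484,-0.806) [heading=15, draw]
    FD 8: (19.484,-0.806) -> (27.212,1.264) [heading=15, draw]
    -- iteration 3/4 --
    FD 19: (27.212,1.264) -> (45.564,6.182) [heading=15, draw]
    FD 8: (45.564,6.182) -> (53.292,8.253) [heading=15, draw]
    -- iteration 4/4 --
    FD 19: (53.292,8.253) -> (71.644,13.17) [heading=15, draw]
    FD 8: (71.644,13.17) -> (79.372,15.241) [heading=15, draw]
  ]
  -- iteration 2/4 --
  FD 13: (79.372,15.241) -> (91.929,18.605) [heading=15, draw]
  RT 72: heading 15 -> 303
  RT 120: heading 303 -> 183
  REPEAT 4 [
    -- iteration 1/4 --
    FD 19: (91.929,18.605) -> (72.955,17.611) [heading=183, draw]
    FD 8: (72.955,17.611) -> (64.966,17.192) [heading=183, draw]
    -- iteration 2/4 --
    FD 19: (64.966,17.192) -> (45.992,16.198) [heading=183, draw]
    FD 8: (45.992,16.198) -> (38.003,15.779) [heading=183, draw]
    -- iteration 3/4 --
    FD 19: (38.003,15.779) -> (19.029,14.785) [heading=183, draw]
    FD 8: (19.029,14.785) -> (11.04,14.366) [heading=183, draw]
    -- iteration 4/4 --
    FD 19: (11.04,14.366) -> (-7.934,13.372) [heading=183, draw]
    FD 8: (-7.934,13.372) -> (-15.923,12.953) [heading=183, draw]
  ]
  -- iteration 3/4 --
  FD 13: (-15.923,12.953) -> (-28.905,12.273) [heading=183, draw]
  RT 72: heading 183 -> 111
  RT 120: heading 111 -> 351
  REPEAT 4 [
    -- iteration 1/4 --
    FD 19: (-28.905,12.273) -> (-10.139,9.3) [heading=351, draw]
    FD 8: (-10.139,9.3) -> (-2.238,8.049) [heading=351, draw]
    -- iteration 2/4 --
    FD 19: (-2.238,8.049) -> (16.528,5.077) [heading=351, draw]
    FD 8: (16.528,5.077) -> (24.43,3.825) [heading=351, draw]
    -- iteration 3/4 --
    FD 19: (24.43,3.825) -> (43.196,0.853) [heading=351, draw]
    FD 8: (43.196,0.853) -> (51.097,-0.398) [heading=351, draw]
    -- iteration 4/4 --
    FD 19: (51.097,-0.398) -> (69.864,-3.371) [heading=351, draw]
    FD 8: (69.864,-3.371) -> (77.765,-4.622) [heading=351, draw]
  ]
  -- iteration 4/4 --
  FD 13: (77.765,-4.622) -> (90.605,-6.656) [heading=351, draw]
  RT 72: heading 351 -> 279
  RT 120: heading 279 -> 159
  REPEAT 4 [
    -- iteration 1/4 --
    FD 19: (90.605,-6.656) -> (72.867,0.153) [heading=159, draw]
    FD 8: (72.867,0.153) -> (65.398,3.02) [heading=159, draw]
    -- iteration 2/4 --
    FD 19: (65.398,3.02) -> (47.66,9.829) [heading=159, draw]
    FD 8: (47.66,9.829) -> (40.192,12.696) [heading=159, draw]
    -- iteration 3/4 --
    FD 19: (40.192,12.696) -> (22.454,19.505) [heading=159, draw]
    FD 8: (22.454,19.505) -> (14.985,22.372) [heading=159, draw]
    -- iteration 4/4 --
    FD 19: (14.985,22.372) -> (-2.753,29.181) [heading=159, draw]
    FD 8: (-2.753,29.181) -> (-10.222,32.048) [heading=159, draw]
  ]
]
RT 15: heading 159 -> 144
FD 14: (-10.222,32.048) -> (-21.548,40.277) [heading=144, draw]
LT 45: heading 144 -> 189
FD 15: (-21.548,40.277) -> (-36.363,37.93) [heading=189, draw]
Final: pos=(-36.363,37.93), heading=189, 39 segment(s) drawn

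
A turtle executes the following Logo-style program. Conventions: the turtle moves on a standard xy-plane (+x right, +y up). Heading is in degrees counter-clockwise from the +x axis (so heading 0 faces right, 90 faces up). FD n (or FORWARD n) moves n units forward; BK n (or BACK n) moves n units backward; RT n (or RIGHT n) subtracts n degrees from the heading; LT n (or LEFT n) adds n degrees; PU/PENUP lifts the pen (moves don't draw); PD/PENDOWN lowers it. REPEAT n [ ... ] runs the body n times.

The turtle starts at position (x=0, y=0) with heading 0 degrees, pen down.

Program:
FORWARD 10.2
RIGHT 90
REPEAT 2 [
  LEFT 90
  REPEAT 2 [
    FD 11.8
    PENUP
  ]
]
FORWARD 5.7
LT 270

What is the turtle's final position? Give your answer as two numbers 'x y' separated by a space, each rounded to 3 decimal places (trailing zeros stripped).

Executing turtle program step by step:
Start: pos=(0,0), heading=0, pen down
FD 10.2: (0,0) -> (10.2,0) [heading=0, draw]
RT 90: heading 0 -> 270
REPEAT 2 [
  -- iteration 1/2 --
  LT 90: heading 270 -> 0
  REPEAT 2 [
    -- iteration 1/2 --
    FD 11.8: (10.2,0) -> (22,0) [heading=0, draw]
    PU: pen up
    -- iteration 2/2 --
    FD 11.8: (22,0) -> (33.8,0) [heading=0, move]
    PU: pen up
  ]
  -- iteration 2/2 --
  LT 90: heading 0 -> 90
  REPEAT 2 [
    -- iteration 1/2 --
    FD 11.8: (33.8,0) -> (33.8,11.8) [heading=90, move]
    PU: pen up
    -- iteration 2/2 --
    FD 11.8: (33.8,11.8) -> (33.8,23.6) [heading=90, move]
    PU: pen up
  ]
]
FD 5.7: (33.8,23.6) -> (33.8,29.3) [heading=90, move]
LT 270: heading 90 -> 0
Final: pos=(33.8,29.3), heading=0, 2 segment(s) drawn

Answer: 33.8 29.3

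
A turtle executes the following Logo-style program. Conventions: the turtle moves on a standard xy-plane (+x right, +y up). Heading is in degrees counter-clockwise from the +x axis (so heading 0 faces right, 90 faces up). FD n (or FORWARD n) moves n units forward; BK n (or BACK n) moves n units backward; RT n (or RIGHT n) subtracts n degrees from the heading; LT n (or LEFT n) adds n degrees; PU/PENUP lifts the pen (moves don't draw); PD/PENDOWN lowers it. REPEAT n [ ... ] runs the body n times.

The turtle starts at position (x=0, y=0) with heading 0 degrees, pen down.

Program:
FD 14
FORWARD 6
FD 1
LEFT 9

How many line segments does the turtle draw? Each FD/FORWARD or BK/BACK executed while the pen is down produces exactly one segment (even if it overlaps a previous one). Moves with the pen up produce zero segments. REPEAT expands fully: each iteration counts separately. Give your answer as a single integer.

Answer: 3

Derivation:
Executing turtle program step by step:
Start: pos=(0,0), heading=0, pen down
FD 14: (0,0) -> (14,0) [heading=0, draw]
FD 6: (14,0) -> (20,0) [heading=0, draw]
FD 1: (20,0) -> (21,0) [heading=0, draw]
LT 9: heading 0 -> 9
Final: pos=(21,0), heading=9, 3 segment(s) drawn
Segments drawn: 3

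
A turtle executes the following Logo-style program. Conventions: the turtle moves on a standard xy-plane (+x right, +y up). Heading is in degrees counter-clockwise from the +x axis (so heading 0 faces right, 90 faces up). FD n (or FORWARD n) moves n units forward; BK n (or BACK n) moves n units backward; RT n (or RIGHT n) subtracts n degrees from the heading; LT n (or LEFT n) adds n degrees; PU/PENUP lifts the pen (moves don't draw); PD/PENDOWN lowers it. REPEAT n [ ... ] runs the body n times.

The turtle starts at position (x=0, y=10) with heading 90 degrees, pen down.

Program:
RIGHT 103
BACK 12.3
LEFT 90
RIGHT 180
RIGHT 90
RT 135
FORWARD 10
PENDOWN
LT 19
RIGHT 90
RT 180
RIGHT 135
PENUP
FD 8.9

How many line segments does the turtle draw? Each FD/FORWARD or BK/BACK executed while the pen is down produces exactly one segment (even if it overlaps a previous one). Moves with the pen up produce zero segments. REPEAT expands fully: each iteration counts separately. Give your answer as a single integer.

Answer: 2

Derivation:
Executing turtle program step by step:
Start: pos=(0,10), heading=90, pen down
RT 103: heading 90 -> 347
BK 12.3: (0,10) -> (-11.985,12.767) [heading=347, draw]
LT 90: heading 347 -> 77
RT 180: heading 77 -> 257
RT 90: heading 257 -> 167
RT 135: heading 167 -> 32
FD 10: (-11.985,12.767) -> (-3.504,18.066) [heading=32, draw]
PD: pen down
LT 19: heading 32 -> 51
RT 90: heading 51 -> 321
RT 180: heading 321 -> 141
RT 135: heading 141 -> 6
PU: pen up
FD 8.9: (-3.504,18.066) -> (5.347,18.996) [heading=6, move]
Final: pos=(5.347,18.996), heading=6, 2 segment(s) drawn
Segments drawn: 2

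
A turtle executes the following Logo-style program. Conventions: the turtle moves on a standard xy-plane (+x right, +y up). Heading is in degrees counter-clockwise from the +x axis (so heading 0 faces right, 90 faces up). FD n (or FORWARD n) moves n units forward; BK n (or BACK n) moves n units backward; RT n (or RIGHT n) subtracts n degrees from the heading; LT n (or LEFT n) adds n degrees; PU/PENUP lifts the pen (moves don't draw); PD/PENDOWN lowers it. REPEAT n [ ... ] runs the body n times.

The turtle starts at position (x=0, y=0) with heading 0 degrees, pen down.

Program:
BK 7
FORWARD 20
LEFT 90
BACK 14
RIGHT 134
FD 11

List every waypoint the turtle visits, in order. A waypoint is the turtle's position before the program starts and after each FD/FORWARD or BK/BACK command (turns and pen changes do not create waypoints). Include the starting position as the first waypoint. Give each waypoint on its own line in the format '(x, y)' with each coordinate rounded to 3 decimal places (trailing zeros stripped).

Answer: (0, 0)
(-7, 0)
(13, 0)
(13, -14)
(20.913, -21.641)

Derivation:
Executing turtle program step by step:
Start: pos=(0,0), heading=0, pen down
BK 7: (0,0) -> (-7,0) [heading=0, draw]
FD 20: (-7,0) -> (13,0) [heading=0, draw]
LT 90: heading 0 -> 90
BK 14: (13,0) -> (13,-14) [heading=90, draw]
RT 134: heading 90 -> 316
FD 11: (13,-14) -> (20.913,-21.641) [heading=316, draw]
Final: pos=(20.913,-21.641), heading=316, 4 segment(s) drawn
Waypoints (5 total):
(0, 0)
(-7, 0)
(13, 0)
(13, -14)
(20.913, -21.641)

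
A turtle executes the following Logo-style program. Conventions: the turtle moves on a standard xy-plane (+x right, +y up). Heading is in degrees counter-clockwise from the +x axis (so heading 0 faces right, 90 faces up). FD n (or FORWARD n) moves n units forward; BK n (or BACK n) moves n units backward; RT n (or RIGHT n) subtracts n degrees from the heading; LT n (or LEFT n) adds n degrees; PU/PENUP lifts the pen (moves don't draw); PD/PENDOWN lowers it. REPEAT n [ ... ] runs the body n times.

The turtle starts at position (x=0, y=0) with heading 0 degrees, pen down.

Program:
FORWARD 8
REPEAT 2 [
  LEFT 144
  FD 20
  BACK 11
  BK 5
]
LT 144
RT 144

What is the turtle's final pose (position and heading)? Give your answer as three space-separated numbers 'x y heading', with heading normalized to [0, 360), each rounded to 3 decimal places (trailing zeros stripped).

Executing turtle program step by step:
Start: pos=(0,0), heading=0, pen down
FD 8: (0,0) -> (8,0) [heading=0, draw]
REPEAT 2 [
  -- iteration 1/2 --
  LT 144: heading 0 -> 144
  FD 20: (8,0) -> (-8.18,11.756) [heading=144, draw]
  BK 11: (-8.18,11.756) -> (0.719,5.29) [heading=144, draw]
  BK 5: (0.719,5.29) -> (4.764,2.351) [heading=144, draw]
  -- iteration 2/2 --
  LT 144: heading 144 -> 288
  FD 20: (4.764,2.351) -> (10.944,-16.67) [heading=288, draw]
  BK 11: (10.944,-16.67) -> (7.545,-6.208) [heading=288, draw]
  BK 5: (7.545,-6.208) -> (6,-1.453) [heading=288, draw]
]
LT 144: heading 288 -> 72
RT 144: heading 72 -> 288
Final: pos=(6,-1.453), heading=288, 7 segment(s) drawn

Answer: 6 -1.453 288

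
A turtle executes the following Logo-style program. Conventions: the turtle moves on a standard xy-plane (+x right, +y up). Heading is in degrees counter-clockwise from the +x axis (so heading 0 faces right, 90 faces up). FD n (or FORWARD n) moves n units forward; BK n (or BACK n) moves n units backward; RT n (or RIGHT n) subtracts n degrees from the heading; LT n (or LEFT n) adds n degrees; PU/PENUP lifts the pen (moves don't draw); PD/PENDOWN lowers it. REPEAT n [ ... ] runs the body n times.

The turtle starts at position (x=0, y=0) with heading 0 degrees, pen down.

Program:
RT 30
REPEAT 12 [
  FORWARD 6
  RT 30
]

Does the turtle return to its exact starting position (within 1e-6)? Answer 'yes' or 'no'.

Executing turtle program step by step:
Start: pos=(0,0), heading=0, pen down
RT 30: heading 0 -> 330
REPEAT 12 [
  -- iteration 1/12 --
  FD 6: (0,0) -> (5.196,-3) [heading=330, draw]
  RT 30: heading 330 -> 300
  -- iteration 2/12 --
  FD 6: (5.196,-3) -> (8.196,-8.196) [heading=300, draw]
  RT 30: heading 300 -> 270
  -- iteration 3/12 --
  FD 6: (8.196,-8.196) -> (8.196,-14.196) [heading=270, draw]
  RT 30: heading 270 -> 240
  -- iteration 4/12 --
  FD 6: (8.196,-14.196) -> (5.196,-19.392) [heading=240, draw]
  RT 30: heading 240 -> 210
  -- iteration 5/12 --
  FD 6: (5.196,-19.392) -> (0,-22.392) [heading=210, draw]
  RT 30: heading 210 -> 180
  -- iteration 6/12 --
  FD 6: (0,-22.392) -> (-6,-22.392) [heading=180, draw]
  RT 30: heading 180 -> 150
  -- iteration 7/12 --
  FD 6: (-6,-22.392) -> (-11.196,-19.392) [heading=150, draw]
  RT 30: heading 150 -> 120
  -- iteration 8/12 --
  FD 6: (-11.196,-19.392) -> (-14.196,-14.196) [heading=120, draw]
  RT 30: heading 120 -> 90
  -- iteration 9/12 --
  FD 6: (-14.196,-14.196) -> (-14.196,-8.196) [heading=90, draw]
  RT 30: heading 90 -> 60
  -- iteration 10/12 --
  FD 6: (-14.196,-8.196) -> (-11.196,-3) [heading=60, draw]
  RT 30: heading 60 -> 30
  -- iteration 11/12 --
  FD 6: (-11.196,-3) -> (-6,0) [heading=30, draw]
  RT 30: heading 30 -> 0
  -- iteration 12/12 --
  FD 6: (-6,0) -> (0,0) [heading=0, draw]
  RT 30: heading 0 -> 330
]
Final: pos=(0,0), heading=330, 12 segment(s) drawn

Start position: (0, 0)
Final position: (0, 0)
Distance = 0; < 1e-6 -> CLOSED

Answer: yes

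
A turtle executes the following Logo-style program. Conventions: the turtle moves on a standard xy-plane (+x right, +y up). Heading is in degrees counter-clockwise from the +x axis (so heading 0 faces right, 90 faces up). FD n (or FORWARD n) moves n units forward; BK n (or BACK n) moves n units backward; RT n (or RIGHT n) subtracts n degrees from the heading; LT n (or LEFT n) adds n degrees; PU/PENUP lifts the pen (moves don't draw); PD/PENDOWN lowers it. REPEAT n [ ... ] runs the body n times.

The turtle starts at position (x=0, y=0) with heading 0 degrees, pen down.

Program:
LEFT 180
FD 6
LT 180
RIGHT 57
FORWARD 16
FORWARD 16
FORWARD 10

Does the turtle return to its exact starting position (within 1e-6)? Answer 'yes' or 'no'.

Executing turtle program step by step:
Start: pos=(0,0), heading=0, pen down
LT 180: heading 0 -> 180
FD 6: (0,0) -> (-6,0) [heading=180, draw]
LT 180: heading 180 -> 0
RT 57: heading 0 -> 303
FD 16: (-6,0) -> (2.714,-13.419) [heading=303, draw]
FD 16: (2.714,-13.419) -> (11.428,-26.837) [heading=303, draw]
FD 10: (11.428,-26.837) -> (16.875,-35.224) [heading=303, draw]
Final: pos=(16.875,-35.224), heading=303, 4 segment(s) drawn

Start position: (0, 0)
Final position: (16.875, -35.224)
Distance = 39.058; >= 1e-6 -> NOT closed

Answer: no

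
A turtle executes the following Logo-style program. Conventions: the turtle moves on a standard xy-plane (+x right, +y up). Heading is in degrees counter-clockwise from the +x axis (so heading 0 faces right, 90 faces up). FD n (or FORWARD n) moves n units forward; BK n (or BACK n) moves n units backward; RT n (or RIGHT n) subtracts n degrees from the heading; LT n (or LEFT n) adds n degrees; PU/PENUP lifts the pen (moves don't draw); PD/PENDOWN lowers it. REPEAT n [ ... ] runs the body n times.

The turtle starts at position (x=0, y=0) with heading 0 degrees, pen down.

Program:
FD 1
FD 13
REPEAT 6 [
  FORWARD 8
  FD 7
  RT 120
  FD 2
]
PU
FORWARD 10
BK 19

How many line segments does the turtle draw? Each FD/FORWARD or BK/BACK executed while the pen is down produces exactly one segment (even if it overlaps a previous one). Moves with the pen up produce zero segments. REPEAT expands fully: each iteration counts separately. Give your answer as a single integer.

Executing turtle program step by step:
Start: pos=(0,0), heading=0, pen down
FD 1: (0,0) -> (1,0) [heading=0, draw]
FD 13: (1,0) -> (14,0) [heading=0, draw]
REPEAT 6 [
  -- iteration 1/6 --
  FD 8: (14,0) -> (22,0) [heading=0, draw]
  FD 7: (22,0) -> (29,0) [heading=0, draw]
  RT 120: heading 0 -> 240
  FD 2: (29,0) -> (28,-1.732) [heading=240, draw]
  -- iteration 2/6 --
  FD 8: (28,-1.732) -> (24,-8.66) [heading=240, draw]
  FD 7: (24,-8.66) -> (20.5,-14.722) [heading=240, draw]
  RT 120: heading 240 -> 120
  FD 2: (20.5,-14.722) -> (19.5,-12.99) [heading=120, draw]
  -- iteration 3/6 --
  FD 8: (19.5,-12.99) -> (15.5,-6.062) [heading=120, draw]
  FD 7: (15.5,-6.062) -> (12,0) [heading=120, draw]
  RT 120: heading 120 -> 0
  FD 2: (12,0) -> (14,0) [heading=0, draw]
  -- iteration 4/6 --
  FD 8: (14,0) -> (22,0) [heading=0, draw]
  FD 7: (22,0) -> (29,0) [heading=0, draw]
  RT 120: heading 0 -> 240
  FD 2: (29,0) -> (28,-1.732) [heading=240, draw]
  -- iteration 5/6 --
  FD 8: (28,-1.732) -> (24,-8.66) [heading=240, draw]
  FD 7: (24,-8.66) -> (20.5,-14.722) [heading=240, draw]
  RT 120: heading 240 -> 120
  FD 2: (20.5,-14.722) -> (19.5,-12.99) [heading=120, draw]
  -- iteration 6/6 --
  FD 8: (19.5,-12.99) -> (15.5,-6.062) [heading=120, draw]
  FD 7: (15.5,-6.062) -> (12,0) [heading=120, draw]
  RT 120: heading 120 -> 0
  FD 2: (12,0) -> (14,0) [heading=0, draw]
]
PU: pen up
FD 10: (14,0) -> (24,0) [heading=0, move]
BK 19: (24,0) -> (5,0) [heading=0, move]
Final: pos=(5,0), heading=0, 20 segment(s) drawn
Segments drawn: 20

Answer: 20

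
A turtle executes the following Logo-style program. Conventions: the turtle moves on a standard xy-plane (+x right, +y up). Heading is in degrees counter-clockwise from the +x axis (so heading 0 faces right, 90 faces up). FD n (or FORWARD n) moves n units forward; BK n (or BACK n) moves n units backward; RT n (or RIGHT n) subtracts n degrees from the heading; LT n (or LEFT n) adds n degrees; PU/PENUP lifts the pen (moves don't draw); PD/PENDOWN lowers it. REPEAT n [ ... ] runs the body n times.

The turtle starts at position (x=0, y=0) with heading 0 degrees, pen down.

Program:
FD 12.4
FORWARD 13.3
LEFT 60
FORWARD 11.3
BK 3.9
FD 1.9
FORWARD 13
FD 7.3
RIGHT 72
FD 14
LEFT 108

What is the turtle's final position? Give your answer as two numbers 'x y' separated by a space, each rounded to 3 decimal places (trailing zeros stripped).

Answer: 54.194 22.724

Derivation:
Executing turtle program step by step:
Start: pos=(0,0), heading=0, pen down
FD 12.4: (0,0) -> (12.4,0) [heading=0, draw]
FD 13.3: (12.4,0) -> (25.7,0) [heading=0, draw]
LT 60: heading 0 -> 60
FD 11.3: (25.7,0) -> (31.35,9.786) [heading=60, draw]
BK 3.9: (31.35,9.786) -> (29.4,6.409) [heading=60, draw]
FD 1.9: (29.4,6.409) -> (30.35,8.054) [heading=60, draw]
FD 13: (30.35,8.054) -> (36.85,19.312) [heading=60, draw]
FD 7.3: (36.85,19.312) -> (40.5,25.634) [heading=60, draw]
RT 72: heading 60 -> 348
FD 14: (40.5,25.634) -> (54.194,22.724) [heading=348, draw]
LT 108: heading 348 -> 96
Final: pos=(54.194,22.724), heading=96, 8 segment(s) drawn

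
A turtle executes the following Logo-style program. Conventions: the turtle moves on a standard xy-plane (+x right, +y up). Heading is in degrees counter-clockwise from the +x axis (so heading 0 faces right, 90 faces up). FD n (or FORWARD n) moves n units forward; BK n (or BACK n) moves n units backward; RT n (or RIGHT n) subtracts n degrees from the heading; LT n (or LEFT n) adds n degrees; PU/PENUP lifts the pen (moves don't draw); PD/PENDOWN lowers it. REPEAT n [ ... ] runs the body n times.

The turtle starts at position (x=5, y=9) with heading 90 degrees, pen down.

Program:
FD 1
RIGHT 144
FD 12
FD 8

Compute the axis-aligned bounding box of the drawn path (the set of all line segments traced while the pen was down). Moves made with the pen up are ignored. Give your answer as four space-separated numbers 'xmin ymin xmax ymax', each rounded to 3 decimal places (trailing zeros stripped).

Answer: 5 -6.18 16.756 10

Derivation:
Executing turtle program step by step:
Start: pos=(5,9), heading=90, pen down
FD 1: (5,9) -> (5,10) [heading=90, draw]
RT 144: heading 90 -> 306
FD 12: (5,10) -> (12.053,0.292) [heading=306, draw]
FD 8: (12.053,0.292) -> (16.756,-6.18) [heading=306, draw]
Final: pos=(16.756,-6.18), heading=306, 3 segment(s) drawn

Segment endpoints: x in {5, 12.053, 16.756}, y in {-6.18, 0.292, 9, 10}
xmin=5, ymin=-6.18, xmax=16.756, ymax=10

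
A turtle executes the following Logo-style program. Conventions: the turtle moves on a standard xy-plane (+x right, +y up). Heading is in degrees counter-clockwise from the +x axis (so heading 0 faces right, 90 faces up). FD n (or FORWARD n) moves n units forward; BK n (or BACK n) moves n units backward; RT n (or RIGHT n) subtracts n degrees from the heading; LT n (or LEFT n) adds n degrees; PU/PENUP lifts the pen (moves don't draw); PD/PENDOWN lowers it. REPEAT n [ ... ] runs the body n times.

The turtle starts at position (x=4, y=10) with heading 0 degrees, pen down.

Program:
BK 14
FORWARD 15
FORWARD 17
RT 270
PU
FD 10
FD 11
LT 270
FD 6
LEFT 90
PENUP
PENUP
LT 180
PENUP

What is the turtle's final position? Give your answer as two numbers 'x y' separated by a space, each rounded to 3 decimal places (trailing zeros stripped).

Executing turtle program step by step:
Start: pos=(4,10), heading=0, pen down
BK 14: (4,10) -> (-10,10) [heading=0, draw]
FD 15: (-10,10) -> (5,10) [heading=0, draw]
FD 17: (5,10) -> (22,10) [heading=0, draw]
RT 270: heading 0 -> 90
PU: pen up
FD 10: (22,10) -> (22,20) [heading=90, move]
FD 11: (22,20) -> (22,31) [heading=90, move]
LT 270: heading 90 -> 0
FD 6: (22,31) -> (28,31) [heading=0, move]
LT 90: heading 0 -> 90
PU: pen up
PU: pen up
LT 180: heading 90 -> 270
PU: pen up
Final: pos=(28,31), heading=270, 3 segment(s) drawn

Answer: 28 31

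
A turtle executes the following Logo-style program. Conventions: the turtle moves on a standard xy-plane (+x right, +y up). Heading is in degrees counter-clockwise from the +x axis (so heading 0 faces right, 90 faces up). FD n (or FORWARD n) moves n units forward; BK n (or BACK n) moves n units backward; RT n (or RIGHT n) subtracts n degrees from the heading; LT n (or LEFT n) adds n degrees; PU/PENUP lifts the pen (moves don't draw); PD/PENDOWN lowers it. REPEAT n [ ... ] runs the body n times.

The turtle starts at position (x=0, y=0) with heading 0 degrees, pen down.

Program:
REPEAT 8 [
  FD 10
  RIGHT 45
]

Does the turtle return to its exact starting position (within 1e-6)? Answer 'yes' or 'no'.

Executing turtle program step by step:
Start: pos=(0,0), heading=0, pen down
REPEAT 8 [
  -- iteration 1/8 --
  FD 10: (0,0) -> (10,0) [heading=0, draw]
  RT 45: heading 0 -> 315
  -- iteration 2/8 --
  FD 10: (10,0) -> (17.071,-7.071) [heading=315, draw]
  RT 45: heading 315 -> 270
  -- iteration 3/8 --
  FD 10: (17.071,-7.071) -> (17.071,-17.071) [heading=270, draw]
  RT 45: heading 270 -> 225
  -- iteration 4/8 --
  FD 10: (17.071,-17.071) -> (10,-24.142) [heading=225, draw]
  RT 45: heading 225 -> 180
  -- iteration 5/8 --
  FD 10: (10,-24.142) -> (0,-24.142) [heading=180, draw]
  RT 45: heading 180 -> 135
  -- iteration 6/8 --
  FD 10: (0,-24.142) -> (-7.071,-17.071) [heading=135, draw]
  RT 45: heading 135 -> 90
  -- iteration 7/8 --
  FD 10: (-7.071,-17.071) -> (-7.071,-7.071) [heading=90, draw]
  RT 45: heading 90 -> 45
  -- iteration 8/8 --
  FD 10: (-7.071,-7.071) -> (0,0) [heading=45, draw]
  RT 45: heading 45 -> 0
]
Final: pos=(0,0), heading=0, 8 segment(s) drawn

Start position: (0, 0)
Final position: (0, 0)
Distance = 0; < 1e-6 -> CLOSED

Answer: yes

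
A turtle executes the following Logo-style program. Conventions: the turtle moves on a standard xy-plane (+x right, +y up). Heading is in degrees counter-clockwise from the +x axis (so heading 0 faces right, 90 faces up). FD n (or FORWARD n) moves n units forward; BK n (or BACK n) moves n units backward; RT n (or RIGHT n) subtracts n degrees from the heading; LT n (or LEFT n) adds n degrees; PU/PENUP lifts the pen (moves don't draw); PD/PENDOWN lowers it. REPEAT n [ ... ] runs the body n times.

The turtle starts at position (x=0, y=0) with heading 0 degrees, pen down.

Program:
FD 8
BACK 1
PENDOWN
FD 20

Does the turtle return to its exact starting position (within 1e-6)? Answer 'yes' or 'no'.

Answer: no

Derivation:
Executing turtle program step by step:
Start: pos=(0,0), heading=0, pen down
FD 8: (0,0) -> (8,0) [heading=0, draw]
BK 1: (8,0) -> (7,0) [heading=0, draw]
PD: pen down
FD 20: (7,0) -> (27,0) [heading=0, draw]
Final: pos=(27,0), heading=0, 3 segment(s) drawn

Start position: (0, 0)
Final position: (27, 0)
Distance = 27; >= 1e-6 -> NOT closed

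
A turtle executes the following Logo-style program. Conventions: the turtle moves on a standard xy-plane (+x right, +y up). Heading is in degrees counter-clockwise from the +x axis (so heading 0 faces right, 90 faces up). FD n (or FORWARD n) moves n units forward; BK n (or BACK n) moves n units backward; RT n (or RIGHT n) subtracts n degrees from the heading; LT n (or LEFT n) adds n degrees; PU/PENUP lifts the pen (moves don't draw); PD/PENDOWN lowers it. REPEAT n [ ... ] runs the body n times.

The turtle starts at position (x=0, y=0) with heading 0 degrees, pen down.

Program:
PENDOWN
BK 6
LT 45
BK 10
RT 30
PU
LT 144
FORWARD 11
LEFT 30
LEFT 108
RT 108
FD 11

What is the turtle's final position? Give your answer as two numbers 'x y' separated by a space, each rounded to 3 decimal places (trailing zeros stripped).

Answer: -34.205 -4.85

Derivation:
Executing turtle program step by step:
Start: pos=(0,0), heading=0, pen down
PD: pen down
BK 6: (0,0) -> (-6,0) [heading=0, draw]
LT 45: heading 0 -> 45
BK 10: (-6,0) -> (-13.071,-7.071) [heading=45, draw]
RT 30: heading 45 -> 15
PU: pen up
LT 144: heading 15 -> 159
FD 11: (-13.071,-7.071) -> (-23.34,-3.129) [heading=159, move]
LT 30: heading 159 -> 189
LT 108: heading 189 -> 297
RT 108: heading 297 -> 189
FD 11: (-23.34,-3.129) -> (-34.205,-4.85) [heading=189, move]
Final: pos=(-34.205,-4.85), heading=189, 2 segment(s) drawn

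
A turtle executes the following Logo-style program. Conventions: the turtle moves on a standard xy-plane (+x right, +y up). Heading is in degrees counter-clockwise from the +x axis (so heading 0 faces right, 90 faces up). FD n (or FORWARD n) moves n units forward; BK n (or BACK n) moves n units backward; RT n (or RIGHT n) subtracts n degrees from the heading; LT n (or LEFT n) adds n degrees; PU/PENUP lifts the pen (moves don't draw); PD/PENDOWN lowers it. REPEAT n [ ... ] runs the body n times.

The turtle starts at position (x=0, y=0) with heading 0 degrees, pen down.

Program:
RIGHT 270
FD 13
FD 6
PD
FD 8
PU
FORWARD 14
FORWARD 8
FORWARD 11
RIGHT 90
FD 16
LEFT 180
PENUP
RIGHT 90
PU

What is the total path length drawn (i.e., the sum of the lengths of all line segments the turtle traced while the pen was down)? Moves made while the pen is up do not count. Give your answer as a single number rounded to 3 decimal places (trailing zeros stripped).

Answer: 27

Derivation:
Executing turtle program step by step:
Start: pos=(0,0), heading=0, pen down
RT 270: heading 0 -> 90
FD 13: (0,0) -> (0,13) [heading=90, draw]
FD 6: (0,13) -> (0,19) [heading=90, draw]
PD: pen down
FD 8: (0,19) -> (0,27) [heading=90, draw]
PU: pen up
FD 14: (0,27) -> (0,41) [heading=90, move]
FD 8: (0,41) -> (0,49) [heading=90, move]
FD 11: (0,49) -> (0,60) [heading=90, move]
RT 90: heading 90 -> 0
FD 16: (0,60) -> (16,60) [heading=0, move]
LT 180: heading 0 -> 180
PU: pen up
RT 90: heading 180 -> 90
PU: pen up
Final: pos=(16,60), heading=90, 3 segment(s) drawn

Segment lengths:
  seg 1: (0,0) -> (0,13), length = 13
  seg 2: (0,13) -> (0,19), length = 6
  seg 3: (0,19) -> (0,27), length = 8
Total = 27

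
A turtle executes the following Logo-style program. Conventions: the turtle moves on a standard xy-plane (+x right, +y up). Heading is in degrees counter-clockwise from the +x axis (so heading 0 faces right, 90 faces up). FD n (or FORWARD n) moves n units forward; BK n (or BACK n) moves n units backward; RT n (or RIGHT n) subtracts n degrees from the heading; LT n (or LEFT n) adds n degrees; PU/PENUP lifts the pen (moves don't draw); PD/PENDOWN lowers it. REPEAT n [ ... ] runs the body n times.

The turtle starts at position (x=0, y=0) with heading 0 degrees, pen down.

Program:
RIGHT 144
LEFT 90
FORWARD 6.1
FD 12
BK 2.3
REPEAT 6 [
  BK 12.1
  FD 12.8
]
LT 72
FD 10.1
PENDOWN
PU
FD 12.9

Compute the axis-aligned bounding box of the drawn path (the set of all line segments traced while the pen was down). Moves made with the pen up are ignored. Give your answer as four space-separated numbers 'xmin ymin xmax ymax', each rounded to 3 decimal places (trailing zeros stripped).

Executing turtle program step by step:
Start: pos=(0,0), heading=0, pen down
RT 144: heading 0 -> 216
LT 90: heading 216 -> 306
FD 6.1: (0,0) -> (3.585,-4.935) [heading=306, draw]
FD 12: (3.585,-4.935) -> (10.639,-14.643) [heading=306, draw]
BK 2.3: (10.639,-14.643) -> (9.287,-12.782) [heading=306, draw]
REPEAT 6 [
  -- iteration 1/6 --
  BK 12.1: (9.287,-12.782) -> (2.175,-2.993) [heading=306, draw]
  FD 12.8: (2.175,-2.993) -> (9.698,-13.349) [heading=306, draw]
  -- iteration 2/6 --
  BK 12.1: (9.698,-13.349) -> (2.586,-3.56) [heading=306, draw]
  FD 12.8: (2.586,-3.56) -> (10.11,-13.915) [heading=306, draw]
  -- iteration 3/6 --
  BK 12.1: (10.11,-13.915) -> (2.998,-4.126) [heading=306, draw]
  FD 12.8: (2.998,-4.126) -> (10.521,-14.481) [heading=306, draw]
  -- iteration 4/6 --
  BK 12.1: (10.521,-14.481) -> (3.409,-4.692) [heading=306, draw]
  FD 12.8: (3.409,-4.692) -> (10.933,-15.048) [heading=306, draw]
  -- iteration 5/6 --
  BK 12.1: (10.933,-15.048) -> (3.821,-5.259) [heading=306, draw]
  FD 12.8: (3.821,-5.259) -> (11.344,-15.614) [heading=306, draw]
  -- iteration 6/6 --
  BK 12.1: (11.344,-15.614) -> (4.232,-5.825) [heading=306, draw]
  FD 12.8: (4.232,-5.825) -> (11.756,-16.18) [heading=306, draw]
]
LT 72: heading 306 -> 18
FD 10.1: (11.756,-16.18) -> (21.361,-13.059) [heading=18, draw]
PD: pen down
PU: pen up
FD 12.9: (21.361,-13.059) -> (33.63,-9.073) [heading=18, move]
Final: pos=(33.63,-9.073), heading=18, 16 segment(s) drawn

Segment endpoints: x in {0, 2.175, 2.586, 2.998, 3.409, 3.585, 3.821, 4.232, 9.287, 9.698, 10.11, 10.521, 10.639, 10.933, 11.344, 11.756, 21.361}, y in {-16.18, -15.614, -15.048, -14.643, -14.481, -13.915, -13.349, -13.059, -12.782, -5.825, -5.259, -4.935, -4.692, -4.126, -3.56, -2.993, 0}
xmin=0, ymin=-16.18, xmax=21.361, ymax=0

Answer: 0 -16.18 21.361 0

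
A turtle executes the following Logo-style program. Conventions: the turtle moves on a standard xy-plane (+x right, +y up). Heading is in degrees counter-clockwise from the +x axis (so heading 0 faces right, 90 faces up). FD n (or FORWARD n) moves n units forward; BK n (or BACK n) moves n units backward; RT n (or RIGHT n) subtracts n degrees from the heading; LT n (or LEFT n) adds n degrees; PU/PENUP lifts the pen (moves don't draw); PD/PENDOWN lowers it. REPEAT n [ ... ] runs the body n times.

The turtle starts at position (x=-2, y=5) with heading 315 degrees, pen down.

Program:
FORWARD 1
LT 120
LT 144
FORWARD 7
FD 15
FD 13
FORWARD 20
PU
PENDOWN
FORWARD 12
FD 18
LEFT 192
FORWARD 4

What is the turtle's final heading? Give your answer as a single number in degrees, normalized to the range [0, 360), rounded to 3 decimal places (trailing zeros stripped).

Answer: 51

Derivation:
Executing turtle program step by step:
Start: pos=(-2,5), heading=315, pen down
FD 1: (-2,5) -> (-1.293,4.293) [heading=315, draw]
LT 120: heading 315 -> 75
LT 144: heading 75 -> 219
FD 7: (-1.293,4.293) -> (-6.733,-0.112) [heading=219, draw]
FD 15: (-6.733,-0.112) -> (-18.39,-9.552) [heading=219, draw]
FD 13: (-18.39,-9.552) -> (-28.493,-17.733) [heading=219, draw]
FD 20: (-28.493,-17.733) -> (-44.036,-30.32) [heading=219, draw]
PU: pen up
PD: pen down
FD 12: (-44.036,-30.32) -> (-53.362,-37.872) [heading=219, draw]
FD 18: (-53.362,-37.872) -> (-67.35,-49.199) [heading=219, draw]
LT 192: heading 219 -> 51
FD 4: (-67.35,-49.199) -> (-64.833,-46.091) [heading=51, draw]
Final: pos=(-64.833,-46.091), heading=51, 8 segment(s) drawn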